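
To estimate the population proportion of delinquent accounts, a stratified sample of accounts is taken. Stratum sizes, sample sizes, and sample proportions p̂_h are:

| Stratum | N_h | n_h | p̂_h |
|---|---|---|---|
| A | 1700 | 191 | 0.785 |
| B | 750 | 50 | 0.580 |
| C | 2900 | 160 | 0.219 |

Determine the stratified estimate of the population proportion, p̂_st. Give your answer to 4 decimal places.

p̂_st ≈ 0.4495

N = 5350; stratum weights W_h = N_h/N.
p̂_st = Σ W_h p̂_h = (1700·0.785 + 750·0.580 + 2900·0.219)/5350 = 0.44946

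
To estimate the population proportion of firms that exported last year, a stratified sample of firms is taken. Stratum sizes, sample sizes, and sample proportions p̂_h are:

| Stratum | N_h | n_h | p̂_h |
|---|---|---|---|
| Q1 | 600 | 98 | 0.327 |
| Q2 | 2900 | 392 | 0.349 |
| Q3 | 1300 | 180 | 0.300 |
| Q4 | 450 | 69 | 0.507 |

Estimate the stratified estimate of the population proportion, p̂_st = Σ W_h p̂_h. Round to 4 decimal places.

N = 5250; stratum weights W_h = N_h/N.
p̂_st = Σ W_h p̂_h = (600·0.327 + 2900·0.349 + 1300·0.300 + 450·0.507)/5250 = 0.34790

p̂_st ≈ 0.3479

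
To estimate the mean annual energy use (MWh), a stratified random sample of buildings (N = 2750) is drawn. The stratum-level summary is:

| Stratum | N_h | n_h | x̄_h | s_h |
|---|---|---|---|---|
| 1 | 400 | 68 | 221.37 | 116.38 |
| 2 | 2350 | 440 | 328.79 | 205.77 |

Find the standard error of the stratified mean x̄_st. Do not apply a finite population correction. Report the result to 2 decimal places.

V̂(x̄_st) = Σ W_h² s_h²/n_h, with W_h = N_h/N and N = 2750:
  stratum 1: (400/2750)²·116.38²/68 = 4.21408
  stratum 2: (2350/2750)²·205.77²/440 = 70.2719
V̂(x̄_st) = 74.486
SE(x̄_st) = √74.486 = 8.63053

SE(x̄_st) ≈ 8.63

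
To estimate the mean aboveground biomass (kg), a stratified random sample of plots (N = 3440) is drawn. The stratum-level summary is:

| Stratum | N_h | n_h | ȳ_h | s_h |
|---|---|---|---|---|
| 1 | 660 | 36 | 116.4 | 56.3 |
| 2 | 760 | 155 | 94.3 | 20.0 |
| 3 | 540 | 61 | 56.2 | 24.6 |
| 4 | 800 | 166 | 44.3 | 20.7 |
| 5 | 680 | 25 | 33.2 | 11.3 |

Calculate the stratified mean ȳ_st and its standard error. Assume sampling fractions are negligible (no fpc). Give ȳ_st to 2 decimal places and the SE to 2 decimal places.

ȳ_st = Σ W_h ȳ_h = (660·116.4 + 760·94.3 + 540·56.2 + 800·44.3 + 680·33.2)/3440 = 68.85349
V̂(ȳ_st) = Σ W_h² s_h²/n_h, with W_h = N_h/N and N = 3440:
  stratum 1: (660/3440)²·56.3²/36 = 3.24105
  stratum 2: (760/3440)²·20.0²/155 = 0.125962
  stratum 3: (540/3440)²·24.6²/61 = 0.244462
  stratum 4: (800/3440)²·20.7²/166 = 0.139603
  stratum 5: (680/3440)²·11.3²/25 = 0.19958
V̂(ȳ_st) = 3.95065
SE(ȳ_st) = √3.95065 = 1.98763

ȳ_st ≈ 68.85, SE ≈ 1.99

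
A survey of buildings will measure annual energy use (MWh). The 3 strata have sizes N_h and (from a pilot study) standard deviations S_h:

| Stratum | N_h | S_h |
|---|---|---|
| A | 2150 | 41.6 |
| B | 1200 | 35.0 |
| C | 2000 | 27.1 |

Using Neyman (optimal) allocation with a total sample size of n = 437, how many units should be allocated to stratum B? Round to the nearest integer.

Neyman allocation: n_h = n · N_h S_h / Σ N_i S_i, with n = 437.
  stratum A: N_h·S_h = 2150·41.6 = 89440.00
  stratum B: N_h·S_h = 1200·35.0 = 42000.00
  stratum C: N_h·S_h = 2000·27.1 = 54200.00
Σ N_h S_h = 185640.00
n for stratum B = 437·42000.00/185640.00 = 98.869 → 99

99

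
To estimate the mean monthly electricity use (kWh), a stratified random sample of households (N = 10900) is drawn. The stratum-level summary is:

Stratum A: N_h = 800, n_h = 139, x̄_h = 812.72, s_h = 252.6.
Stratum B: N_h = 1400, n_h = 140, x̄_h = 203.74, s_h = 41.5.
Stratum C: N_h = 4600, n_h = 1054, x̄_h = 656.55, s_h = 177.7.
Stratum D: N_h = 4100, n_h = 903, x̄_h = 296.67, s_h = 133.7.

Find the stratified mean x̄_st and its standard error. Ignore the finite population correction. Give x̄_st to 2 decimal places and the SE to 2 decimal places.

x̄_st = Σ W_h x̄_h = (800·812.72 + 1400·203.74 + 4600·656.55 + 4100·296.67)/10900 = 474.48523
V̂(x̄_st) = Σ W_h² s_h²/n_h, with W_h = N_h/N and N = 10900:
  stratum A: (800/10900)²·252.6²/139 = 2.47274
  stratum B: (1400/10900)²·41.5²/140 = 0.202942
  stratum C: (4600/10900)²·177.7²/1054 = 5.33577
  stratum D: (4100/10900)²·133.7²/903 = 2.80085
V̂(x̄_st) = 10.8123
SE(x̄_st) = √10.8123 = 3.28821

x̄_st ≈ 474.49, SE ≈ 3.29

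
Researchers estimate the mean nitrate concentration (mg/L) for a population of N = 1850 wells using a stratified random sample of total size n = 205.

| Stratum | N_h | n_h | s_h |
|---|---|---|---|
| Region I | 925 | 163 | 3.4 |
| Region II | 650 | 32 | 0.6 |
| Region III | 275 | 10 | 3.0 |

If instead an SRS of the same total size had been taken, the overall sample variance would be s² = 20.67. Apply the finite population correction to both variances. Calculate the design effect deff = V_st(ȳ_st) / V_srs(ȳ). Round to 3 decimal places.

V̂(ȳ_st) = Σ W_h² (1 − n_h/N_h) s_h²/n_h, with W_h = N_h/N and N = 1850:
  stratum Region I: (925/1850)²·(1 − 163/925)·3.4²/163 = 0.0146057
  stratum Region II: (650/1850)²·(1 − 32/650)·0.6²/32 = 0.00132042
  stratum Region III: (275/1850)²·(1 − 10/275)·3.0²/10 = 0.0191636
V_st = 0.0350898
V_srs = (1 − 205/1850)·20.67/205 = 0.0896563
deff = V_st / V_srs = 0.0350898/0.0896563 = 0.3914

deff ≈ 0.391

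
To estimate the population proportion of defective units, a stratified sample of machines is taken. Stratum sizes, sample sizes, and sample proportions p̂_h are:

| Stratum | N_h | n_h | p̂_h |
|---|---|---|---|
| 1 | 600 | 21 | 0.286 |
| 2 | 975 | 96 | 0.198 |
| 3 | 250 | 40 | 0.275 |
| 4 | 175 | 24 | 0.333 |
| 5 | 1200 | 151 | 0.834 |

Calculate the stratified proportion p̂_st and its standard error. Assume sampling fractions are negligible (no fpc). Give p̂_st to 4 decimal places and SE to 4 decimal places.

N = 3200; stratum weights W_h = N_h/N.
p̂_st = Σ W_h p̂_h = (600·0.286 + 975·0.198 + 250·0.275 + 175·0.333 + 1200·0.834)/3200 = 0.46640
V̂(p̂_st) = Σ W_h² p̂_h(1−p̂_h)/(n_h−1):
  stratum 1: (600/3200)²·0.286·0.714/20 = 0.000358952
  stratum 2: (975/3200)²·0.198·0.802/95 = 0.000155176
  stratum 3: (250/3200)²·0.275·0.725/39 = 3.12023e-05
  stratum 4: (175/3200)²·0.333·0.667/23 = 2.88814e-05
  stratum 5: (1200/3200)²·0.834·0.166/150 = 0.000129791
V̂(p̂_st) = 0.000704004; SE = √V̂ = 0.0265331

p̂_st ≈ 0.4664, SE ≈ 0.0265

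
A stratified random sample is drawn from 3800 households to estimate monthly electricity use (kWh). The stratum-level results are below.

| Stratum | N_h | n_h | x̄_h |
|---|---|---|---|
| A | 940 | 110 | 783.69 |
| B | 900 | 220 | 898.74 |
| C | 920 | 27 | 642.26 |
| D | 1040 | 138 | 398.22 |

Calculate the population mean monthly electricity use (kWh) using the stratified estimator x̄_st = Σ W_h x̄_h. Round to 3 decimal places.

x̄_st ≈ 671.201

N = Σ N_h = 3800. Stratum weights W_h = N_h/N.
x̄_st = (940·783.69 + 900·898.74 + 920·642.26 + 1040·398.22) / 3800 = 671.20068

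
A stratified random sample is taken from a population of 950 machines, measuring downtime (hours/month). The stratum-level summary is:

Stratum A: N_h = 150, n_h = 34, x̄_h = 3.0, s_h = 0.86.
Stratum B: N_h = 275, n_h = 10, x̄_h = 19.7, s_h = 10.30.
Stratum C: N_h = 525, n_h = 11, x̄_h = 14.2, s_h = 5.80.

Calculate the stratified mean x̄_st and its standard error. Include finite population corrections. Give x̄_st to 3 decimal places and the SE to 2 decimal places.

x̄_st ≈ 14.024, SE ≈ 1.33

x̄_st = Σ W_h x̄_h = (150·3.0 + 275·19.7 + 525·14.2)/950 = 14.02368
V̂(x̄_st) = Σ W_h² (1 − n_h/N_h) s_h²/n_h, with W_h = N_h/N and N = 950:
  stratum A: (150/950)²·(1 − 34/150)·0.86²/34 = 0.000419392
  stratum B: (275/950)²·(1 − 10/275)·10.30²/10 = 0.856655
  stratum C: (525/950)²·(1 − 11/525)·5.80²/11 = 0.914405
V̂(x̄_st) = 1.77148
SE(x̄_st) = √1.77148 = 1.33097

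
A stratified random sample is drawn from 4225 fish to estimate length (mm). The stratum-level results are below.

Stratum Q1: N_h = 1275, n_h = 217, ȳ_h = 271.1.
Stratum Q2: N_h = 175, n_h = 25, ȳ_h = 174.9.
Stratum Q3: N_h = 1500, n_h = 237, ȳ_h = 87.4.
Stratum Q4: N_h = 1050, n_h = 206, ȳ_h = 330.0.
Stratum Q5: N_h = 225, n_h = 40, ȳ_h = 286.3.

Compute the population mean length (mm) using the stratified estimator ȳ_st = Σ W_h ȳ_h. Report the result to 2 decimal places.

ȳ_st ≈ 217.34

N = Σ N_h = 4225. Stratum weights W_h = N_h/N.
ȳ_st = (1275·271.1 + 175·174.9 + 1500·87.4 + 1050·330.0 + 225·286.3) / 4225 = 217.3438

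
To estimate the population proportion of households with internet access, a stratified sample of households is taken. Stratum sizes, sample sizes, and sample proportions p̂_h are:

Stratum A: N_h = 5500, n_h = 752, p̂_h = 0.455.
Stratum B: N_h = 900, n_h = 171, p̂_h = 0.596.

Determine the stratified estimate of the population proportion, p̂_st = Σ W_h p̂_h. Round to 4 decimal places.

N = 6400; stratum weights W_h = N_h/N.
p̂_st = Σ W_h p̂_h = (5500·0.455 + 900·0.596)/6400 = 0.47483

p̂_st ≈ 0.4748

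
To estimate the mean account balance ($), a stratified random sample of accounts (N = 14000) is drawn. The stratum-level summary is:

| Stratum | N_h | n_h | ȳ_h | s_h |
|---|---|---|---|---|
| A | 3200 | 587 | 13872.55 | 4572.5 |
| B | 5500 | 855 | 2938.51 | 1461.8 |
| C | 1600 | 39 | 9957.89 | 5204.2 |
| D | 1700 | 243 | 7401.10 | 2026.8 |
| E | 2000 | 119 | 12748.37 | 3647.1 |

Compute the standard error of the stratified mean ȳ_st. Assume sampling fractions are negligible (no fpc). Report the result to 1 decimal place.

SE(ȳ_st) ≈ 117.7

V̂(ȳ_st) = Σ W_h² s_h²/n_h, with W_h = N_h/N and N = 14000:
  stratum A: (3200/14000)²·4572.5²/587 = 1860.86
  stratum B: (5500/14000)²·1461.8²/855 = 385.726
  stratum C: (1600/14000)²·5204.2²/39 = 9070.42
  stratum D: (1700/14000)²·2026.8²/243 = 249.263
  stratum E: (2000/14000)²·3647.1²/119 = 2281.14
V̂(ȳ_st) = 13847.4
SE(ȳ_st) = √13847.4 = 117.675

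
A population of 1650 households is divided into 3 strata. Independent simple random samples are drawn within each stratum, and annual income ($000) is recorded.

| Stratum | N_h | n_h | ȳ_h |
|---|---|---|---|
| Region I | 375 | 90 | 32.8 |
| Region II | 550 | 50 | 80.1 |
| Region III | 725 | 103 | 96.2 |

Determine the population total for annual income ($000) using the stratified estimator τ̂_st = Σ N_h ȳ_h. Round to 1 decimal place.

τ̂_st ≈ 126100.0

τ̂_st = Σ N_h ȳ_h = 375·32.8 + 550·80.1 + 725·96.2 = 126100.0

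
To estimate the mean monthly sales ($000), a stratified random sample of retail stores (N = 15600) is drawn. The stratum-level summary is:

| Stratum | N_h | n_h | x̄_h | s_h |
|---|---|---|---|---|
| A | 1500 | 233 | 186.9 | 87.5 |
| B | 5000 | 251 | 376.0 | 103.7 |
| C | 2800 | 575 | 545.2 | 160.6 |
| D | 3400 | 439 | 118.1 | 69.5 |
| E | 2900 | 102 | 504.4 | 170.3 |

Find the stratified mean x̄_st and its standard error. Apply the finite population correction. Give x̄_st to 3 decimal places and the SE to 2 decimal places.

x̄_st ≈ 355.847, SE ≈ 3.94

x̄_st = Σ W_h x̄_h = (1500·186.9 + 5000·376.0 + 2800·545.2 + 3400·118.1 + 2900·504.4)/15600 = 355.84679
V̂(x̄_st) = Σ W_h² (1 − n_h/N_h) s_h²/n_h, with W_h = N_h/N and N = 15600:
  stratum A: (1500/15600)²·(1 − 233/1500)·87.5²/233 = 0.256613
  stratum B: (5000/15600)²·(1 − 251/5000)·103.7²/251 = 4.18029
  stratum C: (2800/15600)²·(1 − 575/2800)·160.6²/575 = 1.14832
  stratum D: (3400/15600)²·(1 − 439/3400)·69.5²/439 = 0.45517
  stratum E: (2900/15600)²·(1 − 102/2900)·170.3²/102 = 9.48038
V̂(x̄_st) = 15.5208
SE(x̄_st) = √15.5208 = 3.93964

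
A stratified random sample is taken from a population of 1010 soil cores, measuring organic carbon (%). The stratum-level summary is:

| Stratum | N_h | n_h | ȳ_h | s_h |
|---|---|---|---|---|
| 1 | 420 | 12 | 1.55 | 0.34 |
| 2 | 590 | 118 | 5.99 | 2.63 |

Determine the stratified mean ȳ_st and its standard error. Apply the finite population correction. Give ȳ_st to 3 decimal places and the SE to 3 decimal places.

ȳ_st = Σ W_h ȳ_h = (420·1.55 + 590·5.99)/1010 = 4.14366
V̂(ȳ_st) = Σ W_h² (1 − n_h/N_h) s_h²/n_h, with W_h = N_h/N and N = 1010:
  stratum 1: (420/1010)²·(1 − 12/420)·0.34²/12 = 0.00161824
  stratum 2: (590/1010)²·(1 − 118/590)·2.63²/118 = 0.0160022
V̂(ȳ_st) = 0.0176205
SE(ȳ_st) = √0.0176205 = 0.132742

ȳ_st ≈ 4.144, SE ≈ 0.133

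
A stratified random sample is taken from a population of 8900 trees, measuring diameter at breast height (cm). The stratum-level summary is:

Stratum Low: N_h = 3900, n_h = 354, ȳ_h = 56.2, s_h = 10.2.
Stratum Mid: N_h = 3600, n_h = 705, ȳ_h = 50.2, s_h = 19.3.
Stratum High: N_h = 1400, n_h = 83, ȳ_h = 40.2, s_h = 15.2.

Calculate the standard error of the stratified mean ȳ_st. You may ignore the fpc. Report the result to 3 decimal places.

SE(ȳ_st) ≈ 0.460

V̂(ȳ_st) = Σ W_h² s_h²/n_h, with W_h = N_h/N and N = 8900:
  stratum Low: (3900/8900)²·10.2²/354 = 0.0564347
  stratum Mid: (3600/8900)²·19.3²/705 = 0.0864471
  stratum High: (1400/8900)²·15.2²/83 = 0.0688787
V̂(ȳ_st) = 0.211761
SE(ȳ_st) = √0.211761 = 0.460174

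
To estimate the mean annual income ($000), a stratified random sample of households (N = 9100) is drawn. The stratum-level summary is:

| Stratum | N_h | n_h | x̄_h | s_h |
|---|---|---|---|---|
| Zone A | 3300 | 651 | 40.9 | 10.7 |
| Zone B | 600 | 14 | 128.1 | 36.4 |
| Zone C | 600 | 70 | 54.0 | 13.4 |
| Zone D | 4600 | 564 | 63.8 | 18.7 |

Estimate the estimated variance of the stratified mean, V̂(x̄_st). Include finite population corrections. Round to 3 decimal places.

V̂(x̄_st) ≈ 0.569

V̂(x̄_st) = Σ W_h² (1 − n_h/N_h) s_h²/n_h, with W_h = N_h/N and N = 9100:
  stratum Zone A: (3300/9100)²·(1 − 651/3300)·10.7²/651 = 0.0185652
  stratum Zone B: (600/9100)²·(1 − 14/600)·36.4²/14 = 0.401829
  stratum Zone C: (600/9100)²·(1 − 70/600)·13.4²/70 = 0.00985045
  stratum Zone D: (4600/9100)²·(1 − 564/4600)·18.7²/564 = 0.139005
V̂(x̄_st) = 0.569249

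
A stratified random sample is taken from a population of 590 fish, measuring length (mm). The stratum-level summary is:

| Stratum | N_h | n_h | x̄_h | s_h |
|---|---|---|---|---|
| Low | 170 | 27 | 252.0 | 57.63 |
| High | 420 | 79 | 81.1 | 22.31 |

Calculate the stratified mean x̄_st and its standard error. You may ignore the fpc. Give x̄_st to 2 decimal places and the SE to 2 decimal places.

x̄_st = Σ W_h x̄_h = (170·252.0 + 420·81.1)/590 = 130.34237
V̂(x̄_st) = Σ W_h² s_h²/n_h, with W_h = N_h/N and N = 590:
  stratum Low: (170/590)²·57.63²/27 = 10.2124
  stratum High: (420/590)²·22.31²/79 = 3.19276
V̂(x̄_st) = 13.4052
SE(x̄_st) = √13.4052 = 3.6613

x̄_st ≈ 130.34, SE ≈ 3.66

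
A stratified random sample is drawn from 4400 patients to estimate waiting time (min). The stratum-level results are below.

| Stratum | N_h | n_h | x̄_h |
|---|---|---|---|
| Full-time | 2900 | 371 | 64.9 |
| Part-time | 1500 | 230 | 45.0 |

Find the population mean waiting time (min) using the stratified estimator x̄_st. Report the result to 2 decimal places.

N = Σ N_h = 4400. Stratum weights W_h = N_h/N.
x̄_st = (2900·64.9 + 1500·45.0) / 4400 = 58.1159

x̄_st ≈ 58.12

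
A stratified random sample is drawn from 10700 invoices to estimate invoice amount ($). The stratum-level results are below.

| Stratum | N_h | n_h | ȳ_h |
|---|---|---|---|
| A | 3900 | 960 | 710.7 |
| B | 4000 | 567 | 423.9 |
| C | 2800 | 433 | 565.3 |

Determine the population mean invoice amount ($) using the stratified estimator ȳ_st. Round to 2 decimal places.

ȳ_st ≈ 565.44

N = Σ N_h = 10700. Stratum weights W_h = N_h/N.
ȳ_st = (3900·710.7 + 4000·423.9 + 2800·565.3) / 10700 = 565.4364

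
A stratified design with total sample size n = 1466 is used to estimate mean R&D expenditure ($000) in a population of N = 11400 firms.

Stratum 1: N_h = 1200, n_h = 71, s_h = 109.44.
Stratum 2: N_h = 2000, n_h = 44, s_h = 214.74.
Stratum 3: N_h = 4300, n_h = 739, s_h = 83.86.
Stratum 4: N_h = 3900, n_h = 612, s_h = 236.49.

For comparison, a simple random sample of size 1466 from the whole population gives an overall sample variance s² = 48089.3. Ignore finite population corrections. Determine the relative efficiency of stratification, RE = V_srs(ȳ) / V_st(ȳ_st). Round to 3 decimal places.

RE ≈ 0.710

V̂(ȳ_st) = Σ W_h² s_h²/n_h, with W_h = N_h/N and N = 11400:
  stratum 1: (1200/11400)²·109.44²/71 = 1.86916
  stratum 2: (2000/11400)²·214.74²/44 = 32.257
  stratum 3: (4300/11400)²·83.86²/739 = 1.35392
  stratum 4: (3900/11400)²·236.49²/612 = 10.6953
V_st = 46.1754
V_srs = s²/n = 48089.3/1466 = 32.8031
Relative efficiency = V_srs / V_st = 32.8031/46.1754 = 0.7104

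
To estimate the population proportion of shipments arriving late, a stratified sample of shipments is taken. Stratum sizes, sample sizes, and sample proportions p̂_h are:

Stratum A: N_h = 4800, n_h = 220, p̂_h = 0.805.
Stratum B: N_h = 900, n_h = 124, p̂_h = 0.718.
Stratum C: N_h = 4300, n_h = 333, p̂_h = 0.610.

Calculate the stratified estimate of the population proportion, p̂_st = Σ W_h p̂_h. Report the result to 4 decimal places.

N = 10000; stratum weights W_h = N_h/N.
p̂_st = Σ W_h p̂_h = (4800·0.805 + 900·0.718 + 4300·0.610)/10000 = 0.71332

p̂_st ≈ 0.7133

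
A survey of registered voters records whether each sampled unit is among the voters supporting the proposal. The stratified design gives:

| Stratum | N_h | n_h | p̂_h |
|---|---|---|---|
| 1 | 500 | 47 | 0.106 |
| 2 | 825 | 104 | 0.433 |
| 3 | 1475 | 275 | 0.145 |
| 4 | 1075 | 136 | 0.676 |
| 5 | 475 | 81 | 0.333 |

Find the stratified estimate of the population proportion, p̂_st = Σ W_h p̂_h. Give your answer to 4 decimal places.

N = 4350; stratum weights W_h = N_h/N.
p̂_st = Σ W_h p̂_h = (500·0.106 + 825·0.433 + 1475·0.145 + 1075·0.676 + 475·0.333)/4350 = 0.34689

p̂_st ≈ 0.3469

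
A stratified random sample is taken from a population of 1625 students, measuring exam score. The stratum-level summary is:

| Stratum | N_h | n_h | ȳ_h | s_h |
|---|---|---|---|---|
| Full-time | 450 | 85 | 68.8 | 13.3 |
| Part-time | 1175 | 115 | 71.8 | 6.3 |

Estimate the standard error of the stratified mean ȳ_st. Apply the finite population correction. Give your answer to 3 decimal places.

V̂(ȳ_st) = Σ W_h² (1 − n_h/N_h) s_h²/n_h, with W_h = N_h/N and N = 1625:
  stratum Full-time: (450/1625)²·(1 − 85/450)·13.3²/85 = 0.129444
  stratum Part-time: (1175/1625)²·(1 − 115/1175)·6.3²/115 = 0.162787
V̂(ȳ_st) = 0.292232
SE(ȳ_st) = √0.292232 = 0.540584

SE(ȳ_st) ≈ 0.541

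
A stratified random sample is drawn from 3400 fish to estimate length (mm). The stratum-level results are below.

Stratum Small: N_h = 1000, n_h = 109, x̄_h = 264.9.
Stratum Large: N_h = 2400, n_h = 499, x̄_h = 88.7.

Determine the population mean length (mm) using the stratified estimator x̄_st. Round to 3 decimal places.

x̄_st ≈ 140.524

N = Σ N_h = 3400. Stratum weights W_h = N_h/N.
x̄_st = (1000·264.9 + 2400·88.7) / 3400 = 140.52353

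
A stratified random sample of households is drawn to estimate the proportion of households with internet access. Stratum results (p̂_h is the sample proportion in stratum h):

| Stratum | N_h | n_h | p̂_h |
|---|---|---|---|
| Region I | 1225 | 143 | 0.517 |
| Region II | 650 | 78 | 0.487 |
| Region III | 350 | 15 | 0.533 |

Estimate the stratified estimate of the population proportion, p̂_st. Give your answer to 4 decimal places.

N = 2225; stratum weights W_h = N_h/N.
p̂_st = Σ W_h p̂_h = (1225·0.517 + 650·0.487 + 350·0.533)/2225 = 0.51075

p̂_st ≈ 0.5108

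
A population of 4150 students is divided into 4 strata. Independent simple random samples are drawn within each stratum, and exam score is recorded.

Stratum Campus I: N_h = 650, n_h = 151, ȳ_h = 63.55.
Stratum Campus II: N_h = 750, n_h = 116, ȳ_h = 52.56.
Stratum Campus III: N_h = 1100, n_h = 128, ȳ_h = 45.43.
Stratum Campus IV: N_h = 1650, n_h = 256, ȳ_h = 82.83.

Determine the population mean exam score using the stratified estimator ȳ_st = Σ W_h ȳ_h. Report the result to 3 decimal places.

ȳ_st ≈ 64.427

N = Σ N_h = 4150. Stratum weights W_h = N_h/N.
ȳ_st = (650·63.55 + 750·52.56 + 1100·45.43 + 1650·82.83) / 4150 = 64.42651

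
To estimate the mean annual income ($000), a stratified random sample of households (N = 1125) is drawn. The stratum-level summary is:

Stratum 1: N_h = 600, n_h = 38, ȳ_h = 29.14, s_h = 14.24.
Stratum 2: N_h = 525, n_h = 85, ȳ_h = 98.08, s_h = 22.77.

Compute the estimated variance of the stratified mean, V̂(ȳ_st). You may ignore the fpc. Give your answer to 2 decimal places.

V̂(ȳ_st) ≈ 2.85

V̂(ȳ_st) = Σ W_h² s_h²/n_h, with W_h = N_h/N and N = 1125:
  stratum 1: (600/1125)²·14.24²/38 = 1.51787
  stratum 2: (525/1125)²·22.77²/85 = 1.32838
V̂(ȳ_st) = 2.84624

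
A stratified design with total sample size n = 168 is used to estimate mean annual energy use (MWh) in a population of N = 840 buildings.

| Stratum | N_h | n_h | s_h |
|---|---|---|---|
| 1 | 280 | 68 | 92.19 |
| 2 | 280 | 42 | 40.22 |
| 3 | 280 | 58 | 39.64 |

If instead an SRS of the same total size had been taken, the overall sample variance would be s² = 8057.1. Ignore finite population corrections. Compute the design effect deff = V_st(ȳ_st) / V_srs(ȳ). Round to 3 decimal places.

deff ≈ 0.442

V̂(ȳ_st) = Σ W_h² s_h²/n_h, with W_h = N_h/N and N = 840:
  stratum 1: (280/840)²·92.19²/68 = 13.8872
  stratum 2: (280/840)²·40.22²/42 = 4.27949
  stratum 3: (280/840)²·39.64²/58 = 3.01021
V_st = 21.177
V_srs = s²/n = 8057.1/168 = 47.9589
deff = V_st / V_srs = 21.177/47.9589 = 0.4416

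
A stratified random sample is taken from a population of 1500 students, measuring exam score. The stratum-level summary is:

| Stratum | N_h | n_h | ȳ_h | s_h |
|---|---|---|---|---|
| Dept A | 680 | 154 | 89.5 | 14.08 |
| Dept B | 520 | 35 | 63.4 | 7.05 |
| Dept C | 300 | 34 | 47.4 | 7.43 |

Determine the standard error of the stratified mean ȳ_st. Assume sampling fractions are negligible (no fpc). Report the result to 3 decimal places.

V̂(ȳ_st) = Σ W_h² s_h²/n_h, with W_h = N_h/N and N = 1500:
  stratum Dept A: (680/1500)²·14.08²/154 = 0.264557
  stratum Dept B: (520/1500)²·7.05²/35 = 0.170661
  stratum Dept C: (300/1500)²·7.43²/34 = 0.0649469
V̂(ȳ_st) = 0.500165
SE(ȳ_st) = √0.500165 = 0.707224

SE(ȳ_st) ≈ 0.707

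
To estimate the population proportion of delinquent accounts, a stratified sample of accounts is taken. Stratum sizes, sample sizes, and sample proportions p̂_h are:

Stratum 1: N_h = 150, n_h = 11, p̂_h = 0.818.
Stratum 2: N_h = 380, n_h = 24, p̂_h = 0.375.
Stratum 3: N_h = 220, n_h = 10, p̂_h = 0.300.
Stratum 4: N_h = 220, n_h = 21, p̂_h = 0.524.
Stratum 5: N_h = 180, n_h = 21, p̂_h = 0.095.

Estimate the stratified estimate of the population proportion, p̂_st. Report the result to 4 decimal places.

N = 1150; stratum weights W_h = N_h/N.
p̂_st = Σ W_h p̂_h = (150·0.818 + 380·0.375 + 220·0.300 + 220·0.524 + 180·0.095)/1150 = 0.40311

p̂_st ≈ 0.4031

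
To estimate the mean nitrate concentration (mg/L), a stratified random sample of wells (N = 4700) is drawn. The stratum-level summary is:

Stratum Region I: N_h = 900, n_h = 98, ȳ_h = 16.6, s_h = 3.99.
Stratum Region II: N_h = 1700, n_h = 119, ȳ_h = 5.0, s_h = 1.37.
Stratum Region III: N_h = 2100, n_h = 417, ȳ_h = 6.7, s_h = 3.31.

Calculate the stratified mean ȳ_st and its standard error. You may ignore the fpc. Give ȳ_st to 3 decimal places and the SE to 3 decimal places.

ȳ_st = Σ W_h ȳ_h = (900·16.6 + 1700·5.0 + 2100·6.7)/4700 = 7.98085
V̂(ȳ_st) = Σ W_h² s_h²/n_h, with W_h = N_h/N and N = 4700:
  stratum Region I: (900/4700)²·3.99²/98 = 0.00595675
  stratum Region II: (1700/4700)²·1.37²/119 = 0.00206346
  stratum Region III: (2100/4700)²·3.31²/417 = 0.00524521
V̂(ȳ_st) = 0.0132654
SE(ȳ_st) = √0.0132654 = 0.115176

ȳ_st ≈ 7.981, SE ≈ 0.115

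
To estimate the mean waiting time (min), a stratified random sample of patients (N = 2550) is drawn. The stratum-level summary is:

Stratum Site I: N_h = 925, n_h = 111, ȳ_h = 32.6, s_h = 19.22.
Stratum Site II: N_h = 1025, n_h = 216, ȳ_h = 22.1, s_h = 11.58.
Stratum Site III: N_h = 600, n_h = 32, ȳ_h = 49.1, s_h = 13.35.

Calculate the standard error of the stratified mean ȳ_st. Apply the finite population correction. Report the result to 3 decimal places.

SE(ȳ_st) ≈ 0.870

V̂(ȳ_st) = Σ W_h² (1 − n_h/N_h) s_h²/n_h, with W_h = N_h/N and N = 2550:
  stratum Site I: (925/2550)²·(1 − 111/925)·19.22²/111 = 0.385363
  stratum Site II: (1025/2550)²·(1 − 216/1025)·11.58²/216 = 0.079169
  stratum Site III: (600/2550)²·(1 − 32/600)·13.35²/32 = 0.291898
V̂(ȳ_st) = 0.75643
SE(ȳ_st) = √0.75643 = 0.86973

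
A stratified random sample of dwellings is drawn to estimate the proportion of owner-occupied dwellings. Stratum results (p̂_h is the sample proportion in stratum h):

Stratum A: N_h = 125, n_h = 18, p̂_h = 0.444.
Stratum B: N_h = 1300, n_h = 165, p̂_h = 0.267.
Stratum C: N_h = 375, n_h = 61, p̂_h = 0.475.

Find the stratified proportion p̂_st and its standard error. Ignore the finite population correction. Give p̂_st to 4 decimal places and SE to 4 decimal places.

N = 1800; stratum weights W_h = N_h/N.
p̂_st = Σ W_h p̂_h = (125·0.444 + 1300·0.267 + 375·0.475)/1800 = 0.32262
V̂(p̂_st) = Σ W_h² p̂_h(1−p̂_h)/(n_h−1):
  stratum A: (125/1800)²·0.444·0.556/17 = 7.003e-05
  stratum B: (1300/1800)²·0.267·0.733/164 = 0.000622462
  stratum C: (375/1800)²·0.475·0.525/60 = 0.000180393
V̂(p̂_st) = 0.000872885; SE = √V̂ = 0.0295446

p̂_st ≈ 0.3226, SE ≈ 0.0295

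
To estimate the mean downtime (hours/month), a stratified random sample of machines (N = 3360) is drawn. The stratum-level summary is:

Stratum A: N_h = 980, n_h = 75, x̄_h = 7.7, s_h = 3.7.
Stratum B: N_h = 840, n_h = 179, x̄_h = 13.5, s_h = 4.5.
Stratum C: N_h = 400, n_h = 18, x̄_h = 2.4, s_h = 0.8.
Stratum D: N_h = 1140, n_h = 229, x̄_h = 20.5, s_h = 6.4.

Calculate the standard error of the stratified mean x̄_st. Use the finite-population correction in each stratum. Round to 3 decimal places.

SE(x̄_st) ≈ 0.192

V̂(x̄_st) = Σ W_h² (1 − n_h/N_h) s_h²/n_h, with W_h = N_h/N and N = 3360:
  stratum A: (980/3360)²·(1 − 75/980)·3.7²/75 = 0.0143396
  stratum B: (840/3360)²·(1 − 179/840)·4.5²/179 = 0.00556383
  stratum C: (400/3360)²·(1 − 18/400)·0.8²/18 = 0.00048123
  stratum D: (1140/3360)²·(1 − 229/1140)·6.4²/229 = 0.0164539
V̂(x̄_st) = 0.0368386
SE(x̄_st) = √0.0368386 = 0.191934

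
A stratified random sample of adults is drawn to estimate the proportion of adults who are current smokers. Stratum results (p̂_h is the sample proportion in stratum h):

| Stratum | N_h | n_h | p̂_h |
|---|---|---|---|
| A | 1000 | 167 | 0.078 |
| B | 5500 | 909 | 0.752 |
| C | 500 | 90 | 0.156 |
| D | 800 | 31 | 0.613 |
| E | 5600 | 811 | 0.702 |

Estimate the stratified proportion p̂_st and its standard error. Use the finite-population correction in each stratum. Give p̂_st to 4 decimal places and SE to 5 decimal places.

p̂_st ≈ 0.6503, SE ≈ 0.00991

N = 13400; stratum weights W_h = N_h/N.
p̂_st = Σ W_h p̂_h = (1000·0.078 + 5500·0.752 + 500·0.156 + 800·0.613 + 5600·0.702)/13400 = 0.65027
V̂(p̂_st) = Σ W_h² (1 − n_h/N_h) p̂_h(1−p̂_h)/(n_h−1):
  stratum A: (1000/13400)²·(1 − 167/1000)·0.078·0.922/166 = 2.0098e-06
  stratum B: (5500/13400)²·(1 − 909/5500)·0.752·0.248/908 = 2.88831e-05
  stratum C: (500/13400)²·(1 − 90/500)·0.156·0.844/89 = 1.68897e-06
  stratum D: (800/13400)²·(1 − 31/800)·0.613·0.387/30 = 2.7093e-05
  stratum E: (5600/13400)²·(1 − 811/5600)·0.702·0.298/810 = 3.85737e-05
V̂(p̂_st) = 9.82486e-05; SE = √V̂ = 0.00991204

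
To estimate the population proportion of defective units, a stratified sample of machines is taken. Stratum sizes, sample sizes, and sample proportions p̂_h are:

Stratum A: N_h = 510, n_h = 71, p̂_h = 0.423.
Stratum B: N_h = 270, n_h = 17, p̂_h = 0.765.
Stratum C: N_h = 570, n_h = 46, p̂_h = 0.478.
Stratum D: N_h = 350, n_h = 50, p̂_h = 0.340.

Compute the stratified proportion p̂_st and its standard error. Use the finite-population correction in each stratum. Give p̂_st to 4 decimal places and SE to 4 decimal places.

N = 1700; stratum weights W_h = N_h/N.
p̂_st = Σ W_h p̂_h = (510·0.423 + 270·0.765 + 570·0.478 + 350·0.340)/1700 = 0.47867
V̂(p̂_st) = Σ W_h² (1 − n_h/N_h) p̂_h(1−p̂_h)/(n_h−1):
  stratum A: (510/1700)²·(1 − 71/510)·0.423·0.577/70 = 0.000270119
  stratum B: (270/1700)²·(1 − 17/270)·0.765·0.235/16 = 0.00026558
  stratum C: (570/1700)²·(1 − 46/570)·0.478·0.522/45 = 0.000573052
  stratum D: (350/1700)²·(1 − 50/350)·0.340·0.660/49 = 0.000166387
V̂(p̂_st) = 0.00127514; SE = √V̂ = 0.0357091

p̂_st ≈ 0.4787, SE ≈ 0.0357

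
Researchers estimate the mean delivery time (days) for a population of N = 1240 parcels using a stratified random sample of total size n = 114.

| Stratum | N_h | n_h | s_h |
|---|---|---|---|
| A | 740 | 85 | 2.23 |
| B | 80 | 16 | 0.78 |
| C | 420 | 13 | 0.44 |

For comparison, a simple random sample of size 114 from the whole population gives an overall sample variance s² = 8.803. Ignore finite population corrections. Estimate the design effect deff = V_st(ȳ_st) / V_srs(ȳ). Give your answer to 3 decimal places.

V̂(ȳ_st) = Σ W_h² s_h²/n_h, with W_h = N_h/N and N = 1240:
  stratum A: (740/1240)²·2.23²/85 = 0.0208358
  stratum B: (80/1240)²·0.78²/16 = 0.000158273
  stratum C: (420/1240)²·0.44²/13 = 0.00170851
V_st = 0.0227026
V_srs = s²/n = 8.803/114 = 0.0772193
deff = V_st / V_srs = 0.0227026/0.0772193 = 0.2940

deff ≈ 0.294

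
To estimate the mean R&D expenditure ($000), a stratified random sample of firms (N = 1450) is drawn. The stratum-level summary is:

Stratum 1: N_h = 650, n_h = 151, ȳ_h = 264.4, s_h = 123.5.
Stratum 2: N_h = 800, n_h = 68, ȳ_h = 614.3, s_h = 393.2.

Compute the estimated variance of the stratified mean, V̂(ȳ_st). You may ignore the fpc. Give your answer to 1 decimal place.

V̂(ȳ_st) ≈ 712.4

V̂(ȳ_st) = Σ W_h² s_h²/n_h, with W_h = N_h/N and N = 1450:
  stratum 1: (650/1450)²·123.5²/151 = 20.2977
  stratum 2: (800/1450)²·393.2²/68 = 692.089
V̂(ȳ_st) = 712.387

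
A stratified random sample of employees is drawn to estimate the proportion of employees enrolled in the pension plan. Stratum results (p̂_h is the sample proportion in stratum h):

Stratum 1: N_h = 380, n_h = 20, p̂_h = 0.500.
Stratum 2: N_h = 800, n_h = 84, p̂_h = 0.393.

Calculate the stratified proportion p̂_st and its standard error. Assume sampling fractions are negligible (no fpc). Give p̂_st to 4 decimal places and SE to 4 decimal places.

N = 1180; stratum weights W_h = N_h/N.
p̂_st = Σ W_h p̂_h = (380·0.500 + 800·0.393)/1180 = 0.42746
V̂(p̂_st) = Σ W_h² p̂_h(1−p̂_h)/(n_h−1):
  stratum 1: (380/1180)²·0.500·0.500/19 = 0.00136455
  stratum 2: (800/1180)²·0.393·0.607/83 = 0.00132105
V̂(p̂_st) = 0.0026856; SE = √V̂ = 0.0518228

p̂_st ≈ 0.4275, SE ≈ 0.0518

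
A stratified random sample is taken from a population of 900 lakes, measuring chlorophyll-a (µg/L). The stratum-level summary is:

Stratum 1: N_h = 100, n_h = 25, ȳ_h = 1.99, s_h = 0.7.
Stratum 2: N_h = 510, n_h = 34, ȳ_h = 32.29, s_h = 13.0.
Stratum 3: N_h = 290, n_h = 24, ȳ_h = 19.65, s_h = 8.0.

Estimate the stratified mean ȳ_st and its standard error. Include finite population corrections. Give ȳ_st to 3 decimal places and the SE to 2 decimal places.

ȳ_st = Σ W_h ȳ_h = (100·1.99 + 510·32.29 + 290·19.65)/900 = 24.85044
V̂(ȳ_st) = Σ W_h² (1 − n_h/N_h) s_h²/n_h, with W_h = N_h/N and N = 900:
  stratum 1: (100/900)²·(1 − 25/100)·0.7²/25 = 0.000181481
  stratum 2: (510/900)²·(1 − 34/510)·13.0²/34 = 1.4897
  stratum 3: (290/900)²·(1 − 24/290)·8.0²/24 = 0.253959
V̂(ȳ_st) = 1.74384
SE(ȳ_st) = √1.74384 = 1.32055

ȳ_st ≈ 24.850, SE ≈ 1.32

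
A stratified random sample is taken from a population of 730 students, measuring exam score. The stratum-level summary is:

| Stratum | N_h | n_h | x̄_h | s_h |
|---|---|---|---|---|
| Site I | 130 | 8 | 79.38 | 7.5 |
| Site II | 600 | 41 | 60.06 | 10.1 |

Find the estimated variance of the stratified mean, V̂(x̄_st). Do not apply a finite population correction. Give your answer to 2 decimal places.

V̂(x̄_st) ≈ 1.90

V̂(x̄_st) = Σ W_h² s_h²/n_h, with W_h = N_h/N and N = 730:
  stratum Site I: (130/730)²·7.5²/8 = 0.222984
  stratum Site II: (600/730)²·10.1²/41 = 1.6808
V̂(x̄_st) = 1.90378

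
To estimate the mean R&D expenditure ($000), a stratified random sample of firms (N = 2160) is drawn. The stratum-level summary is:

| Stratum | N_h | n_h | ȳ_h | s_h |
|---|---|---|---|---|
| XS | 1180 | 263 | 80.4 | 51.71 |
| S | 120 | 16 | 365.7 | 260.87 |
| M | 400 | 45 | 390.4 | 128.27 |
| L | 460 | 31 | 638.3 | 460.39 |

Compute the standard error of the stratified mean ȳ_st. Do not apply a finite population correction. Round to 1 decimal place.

SE(ȳ_st) ≈ 18.4

V̂(ȳ_st) = Σ W_h² s_h²/n_h, with W_h = N_h/N and N = 2160:
  stratum XS: (1180/2160)²·51.71²/263 = 3.03424
  stratum S: (120/2160)²·260.87²/16 = 13.1275
  stratum M: (400/2160)²·128.27²/45 = 12.5386
  stratum L: (460/2160)²·460.39²/31 = 310.097
V̂(ȳ_st) = 338.798
SE(ȳ_st) = √338.798 = 18.4065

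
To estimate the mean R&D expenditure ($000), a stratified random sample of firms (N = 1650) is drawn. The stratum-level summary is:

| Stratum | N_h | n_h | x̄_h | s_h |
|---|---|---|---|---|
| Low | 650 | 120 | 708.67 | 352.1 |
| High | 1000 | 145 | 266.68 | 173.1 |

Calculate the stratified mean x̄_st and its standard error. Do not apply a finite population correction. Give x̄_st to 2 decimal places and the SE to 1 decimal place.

x̄_st ≈ 440.80, SE ≈ 15.4

x̄_st = Σ W_h x̄_h = (650·708.67 + 1000·266.68)/1650 = 440.79727
V̂(x̄_st) = Σ W_h² s_h²/n_h, with W_h = N_h/N and N = 1650:
  stratum Low: (650/1650)²·352.1²/120 = 160.328
  stratum High: (1000/1650)²·173.1²/145 = 75.9029
V̂(x̄_st) = 236.231
SE(x̄_st) = √236.231 = 15.3698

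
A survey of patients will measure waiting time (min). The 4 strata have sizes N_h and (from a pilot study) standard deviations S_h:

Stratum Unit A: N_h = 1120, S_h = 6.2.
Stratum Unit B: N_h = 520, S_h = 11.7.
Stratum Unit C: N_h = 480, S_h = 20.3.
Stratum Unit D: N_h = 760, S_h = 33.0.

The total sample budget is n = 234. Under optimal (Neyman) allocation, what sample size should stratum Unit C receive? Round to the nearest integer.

48

Neyman allocation: n_h = n · N_h S_h / Σ N_i S_i, with n = 234.
  stratum Unit A: N_h·S_h = 1120·6.2 = 6944.00
  stratum Unit B: N_h·S_h = 520·11.7 = 6084.00
  stratum Unit C: N_h·S_h = 480·20.3 = 9744.00
  stratum Unit D: N_h·S_h = 760·33.0 = 25080.00
Σ N_h S_h = 47852.00
n for stratum Unit C = 234·9744.00/47852.00 = 47.649 → 48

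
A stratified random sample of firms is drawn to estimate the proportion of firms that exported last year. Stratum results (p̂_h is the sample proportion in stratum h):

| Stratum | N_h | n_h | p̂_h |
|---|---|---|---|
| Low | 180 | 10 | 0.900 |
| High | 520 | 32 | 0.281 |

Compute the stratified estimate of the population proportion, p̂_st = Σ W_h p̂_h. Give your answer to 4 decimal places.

p̂_st ≈ 0.4402

N = 700; stratum weights W_h = N_h/N.
p̂_st = Σ W_h p̂_h = (180·0.900 + 520·0.281)/700 = 0.44017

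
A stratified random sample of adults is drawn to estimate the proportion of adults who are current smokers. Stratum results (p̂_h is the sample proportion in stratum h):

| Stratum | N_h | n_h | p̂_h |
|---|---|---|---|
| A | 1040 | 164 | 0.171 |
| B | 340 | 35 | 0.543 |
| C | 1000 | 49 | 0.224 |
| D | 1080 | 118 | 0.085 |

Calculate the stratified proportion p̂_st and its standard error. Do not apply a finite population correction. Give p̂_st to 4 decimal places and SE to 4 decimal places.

N = 3460; stratum weights W_h = N_h/N.
p̂_st = Σ W_h p̂_h = (1040·0.171 + 340·0.543 + 1000·0.224 + 1080·0.085)/3460 = 0.19603
V̂(p̂_st) = Σ W_h² p̂_h(1−p̂_h)/(n_h−1):
  stratum A: (1040/3460)²·0.171·0.829/163 = 7.85738e-05
  stratum B: (340/3460)²·0.543·0.457/34 = 7.04762e-05
  stratum C: (1000/3460)²·0.224·0.776/48 = 0.000302494
  stratum D: (1080/3460)²·0.085·0.915/117 = 6.47664e-05
V̂(p̂_st) = 0.00051631; SE = √V̂ = 0.0227225

p̂_st ≈ 0.1960, SE ≈ 0.0227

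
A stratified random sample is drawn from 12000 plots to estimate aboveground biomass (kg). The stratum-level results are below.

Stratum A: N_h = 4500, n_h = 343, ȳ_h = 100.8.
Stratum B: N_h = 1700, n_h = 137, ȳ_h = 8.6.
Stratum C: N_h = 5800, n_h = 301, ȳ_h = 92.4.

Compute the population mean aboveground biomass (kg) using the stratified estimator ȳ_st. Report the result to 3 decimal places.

N = Σ N_h = 12000. Stratum weights W_h = N_h/N.
ȳ_st = (4500·100.8 + 1700·8.6 + 5800·92.4) / 12000 = 83.67833

ȳ_st ≈ 83.678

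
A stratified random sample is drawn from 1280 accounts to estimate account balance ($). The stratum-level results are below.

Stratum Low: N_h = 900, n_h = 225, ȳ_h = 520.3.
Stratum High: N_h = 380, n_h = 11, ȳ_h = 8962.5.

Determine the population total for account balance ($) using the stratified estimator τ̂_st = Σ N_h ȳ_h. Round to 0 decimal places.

τ̂_st = Σ N_h ȳ_h = 900·520.3 + 380·8962.5 = 3874020

τ̂_st ≈ 3874020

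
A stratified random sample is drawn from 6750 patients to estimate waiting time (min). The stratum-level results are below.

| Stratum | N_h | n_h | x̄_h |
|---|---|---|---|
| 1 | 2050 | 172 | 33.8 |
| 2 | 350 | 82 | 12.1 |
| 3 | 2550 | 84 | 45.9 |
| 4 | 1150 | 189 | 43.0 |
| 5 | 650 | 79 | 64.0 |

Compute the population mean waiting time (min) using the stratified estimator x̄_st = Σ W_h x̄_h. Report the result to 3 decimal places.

x̄_st ≈ 41.721

N = Σ N_h = 6750. Stratum weights W_h = N_h/N.
x̄_st = (2050·33.8 + 350·12.1 + 2550·45.9 + 1150·43.0 + 650·64.0) / 6750 = 41.72148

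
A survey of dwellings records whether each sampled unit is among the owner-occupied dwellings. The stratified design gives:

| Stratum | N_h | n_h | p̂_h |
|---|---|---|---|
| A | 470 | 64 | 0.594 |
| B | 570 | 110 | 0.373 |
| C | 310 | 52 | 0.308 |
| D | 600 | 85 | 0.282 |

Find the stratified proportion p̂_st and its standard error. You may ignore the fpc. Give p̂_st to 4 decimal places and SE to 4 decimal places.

p̂_st ≈ 0.3879, SE ≈ 0.0272

N = 1950; stratum weights W_h = N_h/N.
p̂_st = Σ W_h p̂_h = (470·0.594 + 570·0.373 + 310·0.308 + 600·0.282)/1950 = 0.38793
V̂(p̂_st) = Σ W_h² p̂_h(1−p̂_h)/(n_h−1):
  stratum A: (470/1950)²·0.594·0.406/63 = 0.000222381
  stratum B: (570/1950)²·0.373·0.627/109 = 0.000183329
  stratum C: (310/1950)²·0.308·0.692/51 = 0.000105619
  stratum D: (600/1950)²·0.282·0.718/84 = 0.000228206
V̂(p̂_st) = 0.000739535; SE = √V̂ = 0.0271944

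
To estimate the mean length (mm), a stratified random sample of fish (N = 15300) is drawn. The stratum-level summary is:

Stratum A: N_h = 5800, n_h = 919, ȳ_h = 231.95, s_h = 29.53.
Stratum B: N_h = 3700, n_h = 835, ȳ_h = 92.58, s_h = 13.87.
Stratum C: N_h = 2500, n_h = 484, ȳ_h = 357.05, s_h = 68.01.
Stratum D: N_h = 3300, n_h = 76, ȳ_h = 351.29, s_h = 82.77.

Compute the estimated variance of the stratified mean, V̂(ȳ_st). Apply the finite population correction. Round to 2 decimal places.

V̂(ȳ_st) ≈ 4.43

V̂(ȳ_st) = Σ W_h² (1 − n_h/N_h) s_h²/n_h, with W_h = N_h/N and N = 15300:
  stratum A: (5800/15300)²·(1 − 919/5800)·29.53²/919 = 0.114753
  stratum B: (3700/15300)²·(1 − 835/3700)·13.87²/835 = 0.010433
  stratum C: (2500/15300)²·(1 − 484/2500)·68.01²/484 = 0.205754
  stratum D: (3300/15300)²·(1 − 76/3300)·82.77²/76 = 4.09693
V̂(ȳ_st) = 4.42787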